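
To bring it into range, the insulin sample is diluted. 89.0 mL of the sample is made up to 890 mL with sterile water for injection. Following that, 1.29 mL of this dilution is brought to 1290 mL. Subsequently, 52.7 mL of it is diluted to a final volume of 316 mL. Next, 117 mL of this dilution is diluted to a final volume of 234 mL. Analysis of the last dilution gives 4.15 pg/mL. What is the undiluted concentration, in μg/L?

Overall dilution factor = 10 × 1000 × 5.996 × 2 = 1.20 × 10⁵.
Original = 4.15 pg/mL × 1.20 × 10⁵ = 4.98 × 10⁵ pg/mL = 498 μg/L.

498 μg/L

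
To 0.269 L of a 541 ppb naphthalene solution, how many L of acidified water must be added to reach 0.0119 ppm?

0.0119 ppm = 11.9 ppb.
V₂ = C₁V₁/C₂ = 541 × 0.269 / 11.9 = 12.2 L.
Diluent to add = V₂ − V₁ = 12.2 − 0.269 = 12.0 L.

12.0 L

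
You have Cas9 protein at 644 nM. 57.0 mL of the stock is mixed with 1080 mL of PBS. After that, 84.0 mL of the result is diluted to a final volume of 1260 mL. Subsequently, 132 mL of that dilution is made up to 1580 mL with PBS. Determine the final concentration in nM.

0.180 nM

Overall dilution factor = 19.95 × 15 × 11.97 = 3581.
644 nM / 3581 = 0.180 nM.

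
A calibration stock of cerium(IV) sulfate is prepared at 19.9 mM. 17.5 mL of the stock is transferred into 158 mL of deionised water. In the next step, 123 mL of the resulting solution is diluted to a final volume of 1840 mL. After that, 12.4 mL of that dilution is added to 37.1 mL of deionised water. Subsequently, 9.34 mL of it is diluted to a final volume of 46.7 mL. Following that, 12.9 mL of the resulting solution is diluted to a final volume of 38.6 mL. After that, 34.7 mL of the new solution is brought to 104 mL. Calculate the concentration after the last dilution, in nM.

741 nM

Overall dilution factor = 10.03 × 14.96 × 3.992 × 5 × 2.992 × 2.997 = 2.69 × 10⁴.
19.9 mM / 2.69 × 10⁴ = 7.41 × 10⁻⁴ mM = 741 nM.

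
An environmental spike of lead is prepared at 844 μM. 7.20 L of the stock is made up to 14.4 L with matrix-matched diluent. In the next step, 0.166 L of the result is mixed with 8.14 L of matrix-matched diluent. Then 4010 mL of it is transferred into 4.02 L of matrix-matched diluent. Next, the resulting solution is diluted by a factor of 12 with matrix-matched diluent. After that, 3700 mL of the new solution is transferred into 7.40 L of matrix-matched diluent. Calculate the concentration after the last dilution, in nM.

Overall dilution factor = 2 × 50.04 × 2.002 × 12 × 3 = 7214.
844 μM / 7214 = 0.117 μM = 117 nM.

117 nM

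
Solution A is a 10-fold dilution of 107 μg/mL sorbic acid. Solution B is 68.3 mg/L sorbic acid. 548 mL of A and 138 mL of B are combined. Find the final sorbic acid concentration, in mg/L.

C_A = 107 μg/mL / 10 = 10.7 μg/mL.
C_B = 68.3 mg/L = 68.3 μg/mL.
C_mix = (C_A·V_A + C_B·V_B)/(V_A + V_B) = (10.7×548 + 68.3×138) / 686.0 = 22.3 μg/mL = 22.3 mg/L.

22.3 mg/L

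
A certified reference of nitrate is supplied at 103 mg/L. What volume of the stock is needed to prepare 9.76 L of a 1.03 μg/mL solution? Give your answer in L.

0.0976 L

1.03 μg/mL = 1.03 mg/L.
V₁ = C₂V₂/C₁ = 1.03 × 9.76 / 103 = 0.0976 L.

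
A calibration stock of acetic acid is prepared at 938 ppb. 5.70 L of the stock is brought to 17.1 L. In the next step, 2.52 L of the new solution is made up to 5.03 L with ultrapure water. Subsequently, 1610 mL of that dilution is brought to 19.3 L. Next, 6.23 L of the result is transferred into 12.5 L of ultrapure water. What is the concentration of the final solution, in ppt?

Overall dilution factor = 3 × 1.996 × 11.99 × 3.006 = 216.
938 ppb / 216 = 4.35 ppb = 4350 ppt.

4350 ppt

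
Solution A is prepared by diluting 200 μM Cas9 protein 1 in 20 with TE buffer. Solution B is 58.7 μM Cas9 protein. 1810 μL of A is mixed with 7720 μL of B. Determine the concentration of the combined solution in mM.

0.0495 mM

C_A = 200 μM / 20 = 10.0 μM.
C_mix = (C_A·V_A + C_B·V_B)/(V_A + V_B) = (10.0×1810 + 58.7×7720) / 9530 = 49.5 μM = 0.0495 mM.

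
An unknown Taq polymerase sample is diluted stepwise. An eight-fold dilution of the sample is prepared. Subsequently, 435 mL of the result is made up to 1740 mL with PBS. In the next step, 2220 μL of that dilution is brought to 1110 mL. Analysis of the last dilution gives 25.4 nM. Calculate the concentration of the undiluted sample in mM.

Overall dilution factor = 8 × 4 × 500 = 1.60 × 10⁴.
Original = 25.4 nM × 1.60 × 10⁴ = 4.06 × 10⁵ nM = 0.406 mM.

0.406 mM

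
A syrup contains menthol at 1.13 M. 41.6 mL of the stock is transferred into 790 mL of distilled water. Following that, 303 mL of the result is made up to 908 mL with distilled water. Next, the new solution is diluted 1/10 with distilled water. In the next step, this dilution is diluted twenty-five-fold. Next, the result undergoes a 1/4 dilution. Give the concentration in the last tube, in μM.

18.9 μM

Overall dilution factor = 19.99 × 2.997 × 10 × 25 × 4 = 5.99 × 10⁴.
1.13 M / 5.99 × 10⁴ = 1.89 × 10⁻⁵ M = 18.9 μM.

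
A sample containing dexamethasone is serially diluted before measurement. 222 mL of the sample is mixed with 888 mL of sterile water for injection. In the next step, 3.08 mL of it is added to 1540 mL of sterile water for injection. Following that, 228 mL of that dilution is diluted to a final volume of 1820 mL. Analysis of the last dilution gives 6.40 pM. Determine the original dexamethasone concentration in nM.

Overall dilution factor = 5 × 501 × 7.982 = 2.00 × 10⁴.
Original = 6.40 pM × 2.00 × 10⁴ = 1.28 × 10⁵ pM = 128 nM.

128 nM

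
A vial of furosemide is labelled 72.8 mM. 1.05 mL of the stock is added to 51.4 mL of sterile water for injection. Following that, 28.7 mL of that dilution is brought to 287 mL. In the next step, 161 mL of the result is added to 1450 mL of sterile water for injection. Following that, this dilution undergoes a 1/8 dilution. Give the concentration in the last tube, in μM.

Overall dilution factor = 49.95 × 10 × 10.01 × 8 = 4.00 × 10⁴.
72.8 mM / 4.00 × 10⁴ = 1.82 × 10⁻³ mM = 1.82 μM.

1.82 μM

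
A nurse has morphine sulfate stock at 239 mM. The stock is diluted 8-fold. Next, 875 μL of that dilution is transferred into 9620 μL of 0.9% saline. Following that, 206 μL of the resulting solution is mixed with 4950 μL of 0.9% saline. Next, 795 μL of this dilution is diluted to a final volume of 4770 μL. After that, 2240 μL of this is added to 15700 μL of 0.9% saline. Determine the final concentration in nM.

2070 nM

Overall dilution factor = 8 × 11.99 × 25.03 × 6 × 8.009 = 1.15 × 10⁵.
239 mM / 1.15 × 10⁵ = 2.07 × 10⁻³ mM = 2070 nM.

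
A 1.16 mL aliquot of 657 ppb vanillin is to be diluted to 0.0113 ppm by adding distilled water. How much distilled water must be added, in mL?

0.0113 ppm = 11.3 ppb.
V₂ = C₁V₁/C₂ = 657 × 1.16 / 11.3 = 67.4 mL.
Diluent to add = V₂ − V₁ = 67.4 − 1.16 = 66.3 mL.

66.3 mL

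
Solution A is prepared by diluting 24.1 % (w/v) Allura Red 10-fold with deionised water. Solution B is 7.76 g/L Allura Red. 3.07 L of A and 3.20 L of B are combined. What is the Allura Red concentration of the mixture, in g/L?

15.8 g/L

C_A = 24.1 % (w/v) / 10 = 2.41 % (w/v).
C_B = 7.76 g/L = 0.776 % (w/v).
C_mix = (C_A·V_A + C_B·V_B)/(V_A + V_B) = (2.41×3.07 + 0.776×3.20) / 6.270 = 1.58 % (w/v) = 15.8 g/L.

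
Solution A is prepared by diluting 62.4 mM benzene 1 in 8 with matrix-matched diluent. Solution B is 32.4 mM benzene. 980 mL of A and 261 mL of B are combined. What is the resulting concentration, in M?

0.0130 M

C_A = 62.4 mM / 8 = 7.80 mM.
C_mix = (C_A·V_A + C_B·V_B)/(V_A + V_B) = (7.80×980 + 32.4×261) / 1241 = 13.0 mM = 0.0130 M.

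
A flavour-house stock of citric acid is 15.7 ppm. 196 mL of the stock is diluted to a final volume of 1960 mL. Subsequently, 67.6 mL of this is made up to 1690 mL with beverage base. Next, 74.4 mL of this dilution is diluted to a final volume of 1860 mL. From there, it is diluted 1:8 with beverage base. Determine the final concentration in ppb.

0.314 ppb

Overall dilution factor = 10 × 25 × 25 × 8 = 5.00 × 10⁴.
15.7 ppm / 5.00 × 10⁴ = 3.14 × 10⁻⁴ ppm = 0.314 ppb.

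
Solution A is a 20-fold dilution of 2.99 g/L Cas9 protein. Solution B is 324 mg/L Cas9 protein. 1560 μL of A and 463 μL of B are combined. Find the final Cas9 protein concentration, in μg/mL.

C_A = 2.99 g/L / 20 = 0.150 g/L.
C_B = 324 mg/L = 0.324 g/L.
C_mix = (C_A·V_A + C_B·V_B)/(V_A + V_B) = (0.150×1560 + 0.324×463) / 2023 = 0.189 g/L = 189 μg/mL.

189 μg/mL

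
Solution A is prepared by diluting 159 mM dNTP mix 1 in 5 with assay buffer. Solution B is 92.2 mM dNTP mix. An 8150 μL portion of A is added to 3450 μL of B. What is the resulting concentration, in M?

C_A = 159 mM / 5 = 31.8 mM.
C_mix = (C_A·V_A + C_B·V_B)/(V_A + V_B) = (31.8×8150 + 92.2×3450) / 11600 = 49.8 mM = 0.0498 M.

0.0498 M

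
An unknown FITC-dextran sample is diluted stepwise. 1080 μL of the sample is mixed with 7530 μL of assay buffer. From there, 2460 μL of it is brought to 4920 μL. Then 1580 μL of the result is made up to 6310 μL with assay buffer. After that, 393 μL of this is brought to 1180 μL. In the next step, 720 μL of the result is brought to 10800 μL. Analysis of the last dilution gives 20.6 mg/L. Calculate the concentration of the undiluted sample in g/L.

Overall dilution factor = 7.972 × 2 × 3.994 × 3.003 × 15 = 2868.
Original = 20.6 mg/L × 2868 = 5.91 × 10⁴ mg/L = 59.1 g/L.

59.1 g/L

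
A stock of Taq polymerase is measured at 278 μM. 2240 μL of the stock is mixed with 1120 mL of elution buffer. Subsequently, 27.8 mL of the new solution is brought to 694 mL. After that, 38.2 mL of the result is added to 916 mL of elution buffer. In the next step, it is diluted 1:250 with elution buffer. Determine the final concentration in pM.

Overall dilution factor = 501 × 24.96 × 24.98 × 250 = 7.81 × 10⁷.
278 μM / 7.81 × 10⁷ = 3.56 × 10⁻⁶ μM = 3.56 pM.

3.56 pM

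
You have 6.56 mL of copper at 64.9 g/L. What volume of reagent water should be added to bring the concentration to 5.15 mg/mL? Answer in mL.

5.15 mg/mL = 5.15 g/L.
V₂ = C₁V₁/C₂ = 64.9 × 6.56 / 5.15 = 82.7 mL.
Diluent to add = V₂ − V₁ = 82.7 − 6.56 = 76.1 mL.

76.1 mL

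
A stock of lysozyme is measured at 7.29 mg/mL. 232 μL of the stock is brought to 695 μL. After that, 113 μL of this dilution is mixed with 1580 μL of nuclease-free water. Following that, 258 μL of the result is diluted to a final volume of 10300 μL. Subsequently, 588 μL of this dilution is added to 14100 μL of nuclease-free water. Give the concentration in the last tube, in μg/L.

Overall dilution factor = 2.996 × 14.98 × 39.92 × 24.98 = 4.48 × 10⁴.
7.29 mg/mL / 4.48 × 10⁴ = 1.63 × 10⁻⁴ mg/mL = 163 μg/L.

163 μg/L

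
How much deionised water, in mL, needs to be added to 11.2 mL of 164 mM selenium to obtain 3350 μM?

537 mL

3350 μM = 3.35 mM.
V₂ = C₁V₁/C₂ = 164 × 11.2 / 3.35 = 548 mL.
Diluent to add = V₂ − V₁ = 548 − 11.2 = 537 mL.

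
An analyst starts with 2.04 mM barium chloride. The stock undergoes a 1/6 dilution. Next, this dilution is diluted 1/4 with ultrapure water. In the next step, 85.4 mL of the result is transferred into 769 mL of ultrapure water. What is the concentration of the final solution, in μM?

Overall dilution factor = 6 × 4 × 10.00 = 240.
2.04 mM / 240 = 8.50 × 10⁻³ mM = 8.50 μM.

8.50 μM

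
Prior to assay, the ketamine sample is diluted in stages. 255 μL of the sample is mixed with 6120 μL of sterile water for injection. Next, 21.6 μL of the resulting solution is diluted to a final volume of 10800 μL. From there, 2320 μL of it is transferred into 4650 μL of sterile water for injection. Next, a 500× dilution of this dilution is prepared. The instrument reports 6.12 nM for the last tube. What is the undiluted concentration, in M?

Overall dilution factor = 25 × 500 × 3.004 × 500 = 1.88 × 10⁷.
Original = 6.12 nM × 1.88 × 10⁷ = 1.15 × 10⁸ nM = 0.115 M.

0.115 M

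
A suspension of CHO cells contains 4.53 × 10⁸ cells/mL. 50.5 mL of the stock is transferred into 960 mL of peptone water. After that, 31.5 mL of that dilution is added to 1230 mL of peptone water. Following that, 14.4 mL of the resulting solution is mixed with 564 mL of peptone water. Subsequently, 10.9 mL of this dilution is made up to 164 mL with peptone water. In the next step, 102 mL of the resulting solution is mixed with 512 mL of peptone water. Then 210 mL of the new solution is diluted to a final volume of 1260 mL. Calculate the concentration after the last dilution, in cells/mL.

25.9 cells/mL

Overall dilution factor = 20.01 × 40.05 × 40.17 × 15.05 × 6.020 × 6 = 1.75 × 10⁷.
4.53 × 10⁸ cells/mL / 1.75 × 10⁷ = 25.9 cells/mL.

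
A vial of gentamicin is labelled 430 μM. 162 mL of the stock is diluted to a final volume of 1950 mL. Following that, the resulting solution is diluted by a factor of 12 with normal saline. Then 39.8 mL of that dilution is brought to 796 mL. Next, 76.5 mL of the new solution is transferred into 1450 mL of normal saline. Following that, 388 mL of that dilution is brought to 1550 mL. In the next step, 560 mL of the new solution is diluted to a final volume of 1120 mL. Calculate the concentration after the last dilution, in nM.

Overall dilution factor = 12.04 × 12 × 20 × 19.95 × 3.995 × 2 = 4.61 × 10⁵.
430 μM / 4.61 × 10⁵ = 9.34 × 10⁻⁴ μM = 0.934 nM.

0.934 nM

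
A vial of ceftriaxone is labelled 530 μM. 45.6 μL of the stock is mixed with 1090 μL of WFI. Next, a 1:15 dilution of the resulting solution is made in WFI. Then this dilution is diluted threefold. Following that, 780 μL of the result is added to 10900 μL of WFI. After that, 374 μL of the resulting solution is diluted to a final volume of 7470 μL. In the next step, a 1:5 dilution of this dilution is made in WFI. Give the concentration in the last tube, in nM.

Overall dilution factor = 24.90 × 15 × 3 × 14.97 × 19.97 × 5 = 1.68 × 10⁶.
530 μM / 1.68 × 10⁶ = 3.16 × 10⁻⁴ μM = 0.316 nM.

0.316 nM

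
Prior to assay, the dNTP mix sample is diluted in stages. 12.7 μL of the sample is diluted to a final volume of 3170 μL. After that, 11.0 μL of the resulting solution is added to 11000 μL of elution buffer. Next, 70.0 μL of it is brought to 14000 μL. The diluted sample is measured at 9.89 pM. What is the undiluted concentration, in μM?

494 μM

Overall dilution factor = 249.6 × 1001 × 200 = 5.00 × 10⁷.
Original = 9.89 pM × 5.00 × 10⁷ = 4.94 × 10⁸ pM = 494 μM.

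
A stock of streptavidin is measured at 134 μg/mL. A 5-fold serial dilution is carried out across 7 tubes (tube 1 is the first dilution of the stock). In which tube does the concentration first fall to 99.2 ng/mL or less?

tube 5

Tube n has concentration 134 μg/mL / 5ⁿ.
Need 5ⁿ ≥ 134 μg/mL / 99.2 ng/mL = 1351, so n ≥ 4.48.
First such tube: n = 5.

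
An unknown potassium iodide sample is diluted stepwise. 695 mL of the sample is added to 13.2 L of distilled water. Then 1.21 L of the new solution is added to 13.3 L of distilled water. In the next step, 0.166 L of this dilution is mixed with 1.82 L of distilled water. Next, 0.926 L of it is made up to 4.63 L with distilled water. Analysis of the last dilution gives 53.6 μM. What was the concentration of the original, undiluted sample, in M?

0.769 M

Overall dilution factor = 19.99 × 11.99 × 11.96 × 5 = 1.43 × 10⁴.
Original = 53.6 μM × 1.43 × 10⁴ = 7.69 × 10⁵ μM = 0.769 M.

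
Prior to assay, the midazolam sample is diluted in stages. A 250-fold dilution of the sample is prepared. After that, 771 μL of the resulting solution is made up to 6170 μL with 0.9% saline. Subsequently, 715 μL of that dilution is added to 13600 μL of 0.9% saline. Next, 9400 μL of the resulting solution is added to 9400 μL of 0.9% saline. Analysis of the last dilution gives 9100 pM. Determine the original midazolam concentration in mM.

0.729 mM

Overall dilution factor = 250 × 8.003 × 20.02 × 2 = 8.01 × 10⁴.
Original = 9100 pM × 8.01 × 10⁴ = 7.29 × 10⁸ pM = 0.729 mM.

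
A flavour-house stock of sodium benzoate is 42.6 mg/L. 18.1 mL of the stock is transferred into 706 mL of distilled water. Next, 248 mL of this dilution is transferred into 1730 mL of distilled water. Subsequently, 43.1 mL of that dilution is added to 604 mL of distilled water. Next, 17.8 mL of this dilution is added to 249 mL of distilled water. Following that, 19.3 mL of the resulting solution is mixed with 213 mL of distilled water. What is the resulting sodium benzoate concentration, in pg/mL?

Overall dilution factor = 40.01 × 7.976 × 15.01 × 14.99 × 12.04 = 8.64 × 10⁵.
42.6 mg/L / 8.64 × 10⁵ = 4.93 × 10⁻⁵ mg/L = 49.3 pg/mL.

49.3 pg/mL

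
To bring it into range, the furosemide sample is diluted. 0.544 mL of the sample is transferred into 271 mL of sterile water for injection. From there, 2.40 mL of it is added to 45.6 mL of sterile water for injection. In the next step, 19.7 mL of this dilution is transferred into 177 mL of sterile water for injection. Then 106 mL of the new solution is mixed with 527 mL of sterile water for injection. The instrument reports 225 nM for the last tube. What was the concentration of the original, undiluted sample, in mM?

134 mM

Overall dilution factor = 499.2 × 20 × 9.985 × 5.972 = 5.95 × 10⁵.
Original = 225 nM × 5.95 × 10⁵ = 1.34 × 10⁸ nM = 134 mM.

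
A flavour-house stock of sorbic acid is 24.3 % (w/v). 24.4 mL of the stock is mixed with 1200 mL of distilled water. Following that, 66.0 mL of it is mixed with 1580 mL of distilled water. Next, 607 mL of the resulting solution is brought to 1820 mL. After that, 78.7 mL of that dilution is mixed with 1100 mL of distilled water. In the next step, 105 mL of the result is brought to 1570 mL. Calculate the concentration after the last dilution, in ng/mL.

289 ng/mL

Overall dilution factor = 50.18 × 24.94 × 2.998 × 14.98 × 14.95 = 8.40 × 10⁵.
24.3 % (w/v) / 8.40 × 10⁵ = 2.89 × 10⁻⁵ % (w/v) = 289 ng/mL.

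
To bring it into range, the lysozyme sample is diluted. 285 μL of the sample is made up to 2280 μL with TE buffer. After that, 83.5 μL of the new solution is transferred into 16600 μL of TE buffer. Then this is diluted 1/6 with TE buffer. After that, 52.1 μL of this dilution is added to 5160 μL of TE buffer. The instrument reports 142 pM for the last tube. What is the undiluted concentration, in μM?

Overall dilution factor = 8 × 199.8 × 6 × 100.0 = 9.59 × 10⁵.
Original = 142 pM × 9.59 × 10⁵ = 1.36 × 10⁸ pM = 136 μM.

136 μM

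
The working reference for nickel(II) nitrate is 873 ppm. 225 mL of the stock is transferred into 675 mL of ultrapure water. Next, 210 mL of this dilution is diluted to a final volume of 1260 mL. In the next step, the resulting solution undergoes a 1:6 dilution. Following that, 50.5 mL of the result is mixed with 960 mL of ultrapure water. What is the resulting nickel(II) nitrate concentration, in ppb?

Overall dilution factor = 4 × 6 × 6 × 20.01 = 2881.
873 ppm / 2881 = 0.303 ppm = 303 ppb.

303 ppb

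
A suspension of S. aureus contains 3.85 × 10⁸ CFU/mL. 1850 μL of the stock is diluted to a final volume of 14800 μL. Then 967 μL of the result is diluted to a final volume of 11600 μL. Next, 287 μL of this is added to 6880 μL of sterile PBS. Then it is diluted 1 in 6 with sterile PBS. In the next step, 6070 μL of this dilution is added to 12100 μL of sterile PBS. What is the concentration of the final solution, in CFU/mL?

Overall dilution factor = 8 × 12.00 × 24.97 × 6 × 2.993 = 4.30 × 10⁴.
3.85 × 10⁸ CFU/mL / 4.30 × 10⁴ = 8940 CFU/mL.

8940 CFU/mL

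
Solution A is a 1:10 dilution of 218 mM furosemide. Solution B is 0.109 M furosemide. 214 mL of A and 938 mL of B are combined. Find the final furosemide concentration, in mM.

C_A = 218 mM / 10 = 21.8 mM.
C_B = 0.109 M = 109 mM.
C_mix = (C_A·V_A + C_B·V_B)/(V_A + V_B) = (21.8×214 + 109×938) / 1152 = 92.8 mM.

92.8 mM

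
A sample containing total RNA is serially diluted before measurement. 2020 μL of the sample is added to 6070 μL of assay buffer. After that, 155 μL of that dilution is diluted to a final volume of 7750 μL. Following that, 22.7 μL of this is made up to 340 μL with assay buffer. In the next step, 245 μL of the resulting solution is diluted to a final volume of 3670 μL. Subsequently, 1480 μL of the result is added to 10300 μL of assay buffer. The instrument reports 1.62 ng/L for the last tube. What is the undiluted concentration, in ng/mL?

579 ng/mL

Overall dilution factor = 4.005 × 50 × 14.98 × 14.98 × 7.959 = 3.58 × 10⁵.
Original = 1.62 ng/L × 3.58 × 10⁵ = 5.79 × 10⁵ ng/L = 579 ng/mL.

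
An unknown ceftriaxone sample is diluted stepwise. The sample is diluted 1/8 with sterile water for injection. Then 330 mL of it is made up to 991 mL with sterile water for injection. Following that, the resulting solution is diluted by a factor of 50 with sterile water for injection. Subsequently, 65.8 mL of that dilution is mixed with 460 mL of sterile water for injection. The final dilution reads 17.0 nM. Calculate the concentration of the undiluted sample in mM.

Overall dilution factor = 8 × 3.003 × 50 × 7.991 = 9599.
Original = 17.0 nM × 9599 = 1.63 × 10⁵ nM = 0.163 mM.

0.163 mM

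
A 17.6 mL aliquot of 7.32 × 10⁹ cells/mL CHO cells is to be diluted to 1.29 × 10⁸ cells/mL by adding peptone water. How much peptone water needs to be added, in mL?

V₂ = C₁V₁/C₂ = 7.32 × 10⁹ × 17.6 / 1.29 × 10⁸ = 999 mL.
Diluent to add = V₂ − V₁ = 999 − 17.6 = 981 mL.

981 mL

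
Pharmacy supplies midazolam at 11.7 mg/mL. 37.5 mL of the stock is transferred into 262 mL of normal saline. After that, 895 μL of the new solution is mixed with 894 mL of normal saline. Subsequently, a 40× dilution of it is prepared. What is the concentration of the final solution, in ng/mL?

36.6 ng/mL

Overall dilution factor = 7.987 × 999.9 × 40 = 3.19 × 10⁵.
11.7 mg/mL / 3.19 × 10⁵ = 3.66 × 10⁻⁵ mg/mL = 36.6 ng/mL.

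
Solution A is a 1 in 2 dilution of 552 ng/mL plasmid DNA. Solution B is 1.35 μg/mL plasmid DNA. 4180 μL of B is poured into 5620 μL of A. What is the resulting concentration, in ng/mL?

734 ng/mL

C_A = 552 ng/mL / 2 = 276 ng/mL.
C_B = 1.35 μg/mL = 1350 ng/mL.
C_mix = (C_A·V_A + C_B·V_B)/(V_A + V_B) = (276×5620 + 1350×4180) / 9800 = 734 ng/mL.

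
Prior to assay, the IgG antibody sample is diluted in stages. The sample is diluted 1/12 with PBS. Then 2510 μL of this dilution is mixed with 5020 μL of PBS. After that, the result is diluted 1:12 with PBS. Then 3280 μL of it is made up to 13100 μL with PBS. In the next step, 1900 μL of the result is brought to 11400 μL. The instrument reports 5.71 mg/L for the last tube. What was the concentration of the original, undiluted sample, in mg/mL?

Overall dilution factor = 12 × 3 × 12 × 3.994 × 6 = 1.04 × 10⁴.
Original = 5.71 mg/L × 1.04 × 10⁴ = 5.91 × 10⁴ mg/L = 59.1 mg/mL.

59.1 mg/mL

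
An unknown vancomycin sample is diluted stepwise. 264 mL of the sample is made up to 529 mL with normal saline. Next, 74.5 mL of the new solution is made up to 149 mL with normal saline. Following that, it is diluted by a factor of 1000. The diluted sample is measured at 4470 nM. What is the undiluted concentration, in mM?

17.9 mM

Overall dilution factor = 2.004 × 2 × 1000 = 4008.
Original = 4470 nM × 4008 = 1.79 × 10⁷ nM = 17.9 mM.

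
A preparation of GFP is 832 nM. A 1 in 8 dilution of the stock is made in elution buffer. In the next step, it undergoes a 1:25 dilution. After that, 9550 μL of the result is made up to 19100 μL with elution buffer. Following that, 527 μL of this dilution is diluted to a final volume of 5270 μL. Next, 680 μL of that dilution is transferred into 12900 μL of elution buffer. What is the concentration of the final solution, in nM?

Overall dilution factor = 8 × 25 × 2 × 10 × 19.97 = 7.99 × 10⁴.
832 nM / 7.99 × 10⁴ = 0.0104 nM.

0.0104 nM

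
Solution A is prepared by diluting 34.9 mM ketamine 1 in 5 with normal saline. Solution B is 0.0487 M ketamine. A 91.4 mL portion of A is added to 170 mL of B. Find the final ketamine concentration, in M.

0.0341 M

C_A = 34.9 mM / 5 = 6.98 mM.
C_B = 0.0487 M = 48.7 mM.
C_mix = (C_A·V_A + C_B·V_B)/(V_A + V_B) = (6.98×91.4 + 48.7×170) / 261.4 = 34.1 mM = 0.0341 M.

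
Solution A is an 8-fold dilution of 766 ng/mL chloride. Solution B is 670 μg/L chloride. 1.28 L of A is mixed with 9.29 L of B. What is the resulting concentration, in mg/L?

0.600 mg/L

C_A = 766 ng/mL / 8 = 95.8 ng/mL.
C_B = 670 μg/L = 670 ng/mL.
C_mix = (C_A·V_A + C_B·V_B)/(V_A + V_B) = (95.8×1.28 + 670×9.29) / 10.57 = 600 ng/mL = 0.600 mg/L.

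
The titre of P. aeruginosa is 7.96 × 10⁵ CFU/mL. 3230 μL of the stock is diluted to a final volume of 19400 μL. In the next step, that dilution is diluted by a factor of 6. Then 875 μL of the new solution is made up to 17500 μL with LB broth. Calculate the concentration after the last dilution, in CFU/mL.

Overall dilution factor = 6.006 × 6 × 20 = 721.
7.96 × 10⁵ CFU/mL / 721 = 1100 CFU/mL.

1100 CFU/mL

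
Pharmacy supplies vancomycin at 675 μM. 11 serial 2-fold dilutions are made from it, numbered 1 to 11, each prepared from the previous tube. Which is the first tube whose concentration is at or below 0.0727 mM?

tube 4

Tube n has concentration 675 μM / 2ⁿ.
Need 2ⁿ ≥ 675 μM / 0.0727 mM = 9.28, so n ≥ 3.21.
First such tube: n = 4.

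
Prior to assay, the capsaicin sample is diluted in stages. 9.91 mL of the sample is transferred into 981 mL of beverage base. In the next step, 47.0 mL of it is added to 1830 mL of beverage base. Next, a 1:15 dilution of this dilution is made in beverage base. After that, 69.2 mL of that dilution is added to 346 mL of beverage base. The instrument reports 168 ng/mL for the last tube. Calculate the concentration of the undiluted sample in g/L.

Overall dilution factor = 99.99 × 39.94 × 15 × 6 = 3.59 × 10⁵.
Original = 168 ng/mL × 3.59 × 10⁵ = 6.04 × 10⁷ ng/mL = 60.4 g/L.

60.4 g/L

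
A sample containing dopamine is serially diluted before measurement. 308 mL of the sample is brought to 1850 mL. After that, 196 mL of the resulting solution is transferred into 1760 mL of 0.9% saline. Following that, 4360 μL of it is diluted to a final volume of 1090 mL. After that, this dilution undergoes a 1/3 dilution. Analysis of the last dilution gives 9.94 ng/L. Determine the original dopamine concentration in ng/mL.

447 ng/mL

Overall dilution factor = 6.006 × 9.980 × 250 × 3 = 4.50 × 10⁴.
Original = 9.94 ng/L × 4.50 × 10⁴ = 4.47 × 10⁵ ng/L = 447 ng/mL.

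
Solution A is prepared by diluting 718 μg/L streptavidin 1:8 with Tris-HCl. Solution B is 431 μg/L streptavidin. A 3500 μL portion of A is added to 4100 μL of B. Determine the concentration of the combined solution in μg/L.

274 μg/L

C_A = 718 μg/L / 8 = 89.8 μg/L.
C_mix = (C_A·V_A + C_B·V_B)/(V_A + V_B) = (89.8×3500 + 431×4100) / 7600 = 274 μg/L.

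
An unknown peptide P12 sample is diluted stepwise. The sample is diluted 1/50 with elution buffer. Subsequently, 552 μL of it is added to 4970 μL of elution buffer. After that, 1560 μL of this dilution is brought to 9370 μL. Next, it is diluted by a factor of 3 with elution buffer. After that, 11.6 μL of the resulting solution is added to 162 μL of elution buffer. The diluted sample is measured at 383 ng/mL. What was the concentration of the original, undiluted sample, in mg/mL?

Overall dilution factor = 50 × 10.00 × 6.006 × 3 × 14.97 = 1.35 × 10⁵.
Original = 383 ng/mL × 1.35 × 10⁵ = 5.17 × 10⁷ ng/mL = 51.7 mg/mL.

51.7 mg/mL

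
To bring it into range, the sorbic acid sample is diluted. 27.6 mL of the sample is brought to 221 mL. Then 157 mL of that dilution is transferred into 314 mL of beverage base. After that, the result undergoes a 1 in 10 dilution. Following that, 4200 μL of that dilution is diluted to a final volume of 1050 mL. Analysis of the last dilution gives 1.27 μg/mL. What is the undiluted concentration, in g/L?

76.3 g/L

Overall dilution factor = 8.007 × 3 × 10 × 250 = 6.01 × 10⁴.
Original = 1.27 μg/mL × 6.01 × 10⁴ = 7.63 × 10⁴ μg/mL = 76.3 g/L.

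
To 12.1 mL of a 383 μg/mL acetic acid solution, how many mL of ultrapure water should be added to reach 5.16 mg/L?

5.16 mg/L = 5.16 μg/mL.
V₂ = C₁V₁/C₂ = 383 × 12.1 / 5.16 = 898 mL.
Diluent to add = V₂ − V₁ = 898 − 12.1 = 886 mL.

886 mL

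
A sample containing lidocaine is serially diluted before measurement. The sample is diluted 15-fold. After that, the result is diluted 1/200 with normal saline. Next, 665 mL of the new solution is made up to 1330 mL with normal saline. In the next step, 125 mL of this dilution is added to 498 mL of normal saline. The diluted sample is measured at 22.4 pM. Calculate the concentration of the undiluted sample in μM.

Overall dilution factor = 15 × 200 × 2 × 4.984 = 2.99 × 10⁴.
Original = 22.4 pM × 2.99 × 10⁴ = 6.70 × 10⁵ pM = 0.670 μM.

0.670 μM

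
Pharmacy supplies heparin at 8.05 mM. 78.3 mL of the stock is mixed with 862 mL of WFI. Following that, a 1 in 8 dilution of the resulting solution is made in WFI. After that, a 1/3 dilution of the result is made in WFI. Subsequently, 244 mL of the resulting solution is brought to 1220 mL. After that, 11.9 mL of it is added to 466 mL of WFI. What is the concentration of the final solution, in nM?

139 nM

Overall dilution factor = 12.01 × 8 × 3 × 5 × 40.16 = 5.79 × 10⁴.
8.05 mM / 5.79 × 10⁴ = 1.39 × 10⁻⁴ mM = 139 nM.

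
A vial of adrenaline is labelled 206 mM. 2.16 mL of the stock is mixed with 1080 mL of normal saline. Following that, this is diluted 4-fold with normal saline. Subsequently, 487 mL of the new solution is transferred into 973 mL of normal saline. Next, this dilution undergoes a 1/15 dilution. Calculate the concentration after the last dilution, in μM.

2.29 μM

Overall dilution factor = 501 × 4 × 2.998 × 15 = 9.01 × 10⁴.
206 mM / 9.01 × 10⁴ = 2.29 × 10⁻³ mM = 2.29 μM.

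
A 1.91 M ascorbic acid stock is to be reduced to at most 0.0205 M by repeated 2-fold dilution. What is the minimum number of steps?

7

Need 2ⁿ ≥ 93.2, so n ≥ log(93.2)/log(2) = 6.54.
Minimum whole steps: n = 7.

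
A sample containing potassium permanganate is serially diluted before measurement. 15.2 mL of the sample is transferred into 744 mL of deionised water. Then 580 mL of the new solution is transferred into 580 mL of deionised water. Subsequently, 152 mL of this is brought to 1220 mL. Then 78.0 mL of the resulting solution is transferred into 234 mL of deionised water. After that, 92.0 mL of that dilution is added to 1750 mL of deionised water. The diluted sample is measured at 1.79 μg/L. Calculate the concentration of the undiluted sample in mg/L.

115 mg/L

Overall dilution factor = 49.95 × 2 × 8.026 × 4 × 20.02 = 6.42 × 10⁴.
Original = 1.79 μg/L × 6.42 × 10⁴ = 1.15 × 10⁵ μg/L = 115 mg/L.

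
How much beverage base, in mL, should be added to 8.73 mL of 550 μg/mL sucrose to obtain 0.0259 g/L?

177 mL

0.0259 g/L = 25.9 μg/mL.
V₂ = C₁V₁/C₂ = 550 × 8.73 / 25.9 = 185 mL.
Diluent to add = V₂ − V₁ = 185 − 8.73 = 177 mL.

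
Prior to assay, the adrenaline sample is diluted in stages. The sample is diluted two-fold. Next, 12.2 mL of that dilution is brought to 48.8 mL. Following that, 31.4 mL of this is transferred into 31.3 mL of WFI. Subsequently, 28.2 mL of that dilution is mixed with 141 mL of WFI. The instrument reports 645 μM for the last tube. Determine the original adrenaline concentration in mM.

Overall dilution factor = 2 × 4 × 1.997 × 6 = 95.8.
Original = 645 μM × 95.8 = 6.18 × 10⁴ μM = 61.8 mM.

61.8 mM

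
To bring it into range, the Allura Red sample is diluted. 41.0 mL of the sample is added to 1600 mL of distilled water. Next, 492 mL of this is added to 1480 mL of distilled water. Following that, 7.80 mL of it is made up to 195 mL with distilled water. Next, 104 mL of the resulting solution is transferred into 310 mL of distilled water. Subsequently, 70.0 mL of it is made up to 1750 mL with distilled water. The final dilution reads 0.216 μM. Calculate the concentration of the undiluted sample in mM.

Overall dilution factor = 40.02 × 4.008 × 25 × 3.981 × 25 = 3.99 × 10⁵.
Original = 0.216 μM × 3.99 × 10⁵ = 8.62 × 10⁴ μM = 86.2 mM.

86.2 mM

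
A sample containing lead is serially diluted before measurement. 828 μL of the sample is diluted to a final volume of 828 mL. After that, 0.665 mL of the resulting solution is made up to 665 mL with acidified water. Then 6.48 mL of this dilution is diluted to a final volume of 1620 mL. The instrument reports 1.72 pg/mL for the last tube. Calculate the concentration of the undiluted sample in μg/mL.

430 μg/mL

Overall dilution factor = 1000 × 1000 × 250 = 2.50 × 10⁸.
Original = 1.72 pg/mL × 2.50 × 10⁸ = 4.30 × 10⁸ pg/mL = 430 μg/mL.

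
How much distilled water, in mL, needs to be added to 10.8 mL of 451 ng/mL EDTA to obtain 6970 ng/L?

688 mL

6970 ng/L = 6.97 ng/mL.
V₂ = C₁V₁/C₂ = 451 × 10.8 / 6.97 = 699 mL.
Diluent to add = V₂ − V₁ = 699 − 10.8 = 688 mL.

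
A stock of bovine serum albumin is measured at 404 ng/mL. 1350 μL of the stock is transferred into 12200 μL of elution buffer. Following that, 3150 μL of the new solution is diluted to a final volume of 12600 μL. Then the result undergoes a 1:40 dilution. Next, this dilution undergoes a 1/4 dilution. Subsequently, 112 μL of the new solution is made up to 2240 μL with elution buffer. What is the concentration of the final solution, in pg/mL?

Overall dilution factor = 10.04 × 4 × 40 × 4 × 20 = 1.28 × 10⁵.
404 ng/mL / 1.28 × 10⁵ = 3.14 × 10⁻³ ng/mL = 3.14 pg/mL.

3.14 pg/mL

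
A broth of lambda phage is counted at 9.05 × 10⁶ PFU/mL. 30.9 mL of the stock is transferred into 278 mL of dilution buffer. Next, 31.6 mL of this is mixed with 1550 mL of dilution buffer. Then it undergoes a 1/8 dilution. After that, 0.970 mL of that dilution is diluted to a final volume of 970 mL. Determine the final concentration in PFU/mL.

Overall dilution factor = 9.997 × 50.05 × 8 × 1000 = 4.00 × 10⁶.
9.05 × 10⁶ PFU/mL / 4.00 × 10⁶ = 2.26 PFU/mL.

2.26 PFU/mL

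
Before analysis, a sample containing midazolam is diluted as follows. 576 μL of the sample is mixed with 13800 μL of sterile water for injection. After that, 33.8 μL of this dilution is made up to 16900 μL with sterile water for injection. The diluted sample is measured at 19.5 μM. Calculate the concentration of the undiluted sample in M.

0.243 M

Overall dilution factor = 24.96 × 500 = 1.25 × 10⁴.
Original = 19.5 μM × 1.25 × 10⁴ = 2.43 × 10⁵ μM = 0.243 M.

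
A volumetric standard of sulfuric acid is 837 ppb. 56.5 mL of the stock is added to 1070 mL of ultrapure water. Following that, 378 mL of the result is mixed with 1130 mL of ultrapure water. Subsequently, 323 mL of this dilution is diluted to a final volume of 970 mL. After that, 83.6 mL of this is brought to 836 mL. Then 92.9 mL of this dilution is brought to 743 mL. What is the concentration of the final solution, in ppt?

43.8 ppt

Overall dilution factor = 19.94 × 3.989 × 3.003 × 10 × 7.998 = 1.91 × 10⁴.
837 ppb / 1.91 × 10⁴ = 0.0438 ppb = 43.8 ppt.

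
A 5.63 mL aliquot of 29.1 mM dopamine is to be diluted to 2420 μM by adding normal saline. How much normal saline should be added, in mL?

62.1 mL

2420 μM = 2.42 mM.
V₂ = C₁V₁/C₂ = 29.1 × 5.63 / 2.42 = 67.7 mL.
Diluent to add = V₂ − V₁ = 67.7 − 5.63 = 62.1 mL.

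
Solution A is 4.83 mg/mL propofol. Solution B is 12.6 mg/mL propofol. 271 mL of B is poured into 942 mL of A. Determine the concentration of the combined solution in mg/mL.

6.57 mg/mL

C_mix = (C_A·V_A + C_B·V_B)/(V_A + V_B) = (4.83×942 + 12.6×271) / 1213 = 6.57 mg/mL.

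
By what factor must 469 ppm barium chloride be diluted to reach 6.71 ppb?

Factor = C₀/C_target = 469 ppm / 6.71 ppb = 6.99 × 10⁴.

6.99 × 10⁴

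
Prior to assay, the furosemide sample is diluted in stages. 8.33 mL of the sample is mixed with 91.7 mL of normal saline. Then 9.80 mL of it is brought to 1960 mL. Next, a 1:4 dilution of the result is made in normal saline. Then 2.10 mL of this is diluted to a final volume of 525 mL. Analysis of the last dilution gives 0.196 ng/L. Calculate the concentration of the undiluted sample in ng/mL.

471 ng/mL

Overall dilution factor = 12.01 × 200 × 4 × 250 = 2.40 × 10⁶.
Original = 0.196 ng/L × 2.40 × 10⁶ = 4.71 × 10⁵ ng/L = 471 ng/mL.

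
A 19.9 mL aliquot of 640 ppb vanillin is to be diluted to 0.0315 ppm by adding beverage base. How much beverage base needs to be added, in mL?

384 mL

0.0315 ppm = 31.5 ppb.
V₂ = C₁V₁/C₂ = 640 × 19.9 / 31.5 = 404 mL.
Diluent to add = V₂ − V₁ = 404 − 19.9 = 384 mL.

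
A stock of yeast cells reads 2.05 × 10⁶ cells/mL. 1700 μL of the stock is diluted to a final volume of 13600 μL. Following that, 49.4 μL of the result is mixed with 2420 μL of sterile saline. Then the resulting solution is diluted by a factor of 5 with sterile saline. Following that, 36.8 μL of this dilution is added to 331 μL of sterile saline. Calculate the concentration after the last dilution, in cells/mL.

103 cells/mL

Overall dilution factor = 8 × 49.99 × 5 × 9.995 = 2.00 × 10⁴.
2.05 × 10⁶ cells/mL / 2.00 × 10⁴ = 103 cells/mL.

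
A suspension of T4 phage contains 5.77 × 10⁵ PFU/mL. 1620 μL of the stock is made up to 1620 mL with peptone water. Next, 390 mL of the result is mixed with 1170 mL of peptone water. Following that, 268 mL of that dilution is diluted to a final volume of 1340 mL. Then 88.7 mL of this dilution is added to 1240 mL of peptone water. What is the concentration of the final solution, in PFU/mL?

1.93 PFU/mL

Overall dilution factor = 1000 × 4 × 5 × 14.98 = 3.00 × 10⁵.
5.77 × 10⁵ PFU/mL / 3.00 × 10⁵ = 1.93 PFU/mL.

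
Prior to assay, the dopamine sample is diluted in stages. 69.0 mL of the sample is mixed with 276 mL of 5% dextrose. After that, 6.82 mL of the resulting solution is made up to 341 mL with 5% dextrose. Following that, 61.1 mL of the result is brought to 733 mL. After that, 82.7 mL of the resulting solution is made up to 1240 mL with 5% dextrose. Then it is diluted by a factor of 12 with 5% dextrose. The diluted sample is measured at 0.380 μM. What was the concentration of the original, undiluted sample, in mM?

205 mM

Overall dilution factor = 5 × 50 × 12.00 × 14.99 × 12 = 5.40 × 10⁵.
Original = 0.380 μM × 5.40 × 10⁵ = 2.05 × 10⁵ μM = 205 mM.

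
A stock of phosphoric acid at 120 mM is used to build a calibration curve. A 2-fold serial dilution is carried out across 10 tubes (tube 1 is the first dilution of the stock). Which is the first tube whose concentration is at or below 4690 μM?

tube 5

Tube n has concentration 120 mM / 2ⁿ.
Need 2ⁿ ≥ 120 mM / 4690 μM = 25.6, so n ≥ 4.68.
First such tube: n = 5.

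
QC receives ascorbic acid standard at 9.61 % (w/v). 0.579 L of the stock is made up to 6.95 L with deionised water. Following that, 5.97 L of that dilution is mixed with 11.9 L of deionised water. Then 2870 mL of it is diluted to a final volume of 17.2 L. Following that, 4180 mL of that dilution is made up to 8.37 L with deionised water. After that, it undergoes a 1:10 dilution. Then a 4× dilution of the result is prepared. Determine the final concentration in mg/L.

Overall dilution factor = 12.00 × 2.993 × 5.993 × 2.002 × 10 × 4 = 1.72 × 10⁴.
9.61 % (w/v) / 1.72 × 10⁴ = 5.57 × 10⁻⁴ % (w/v) = 5.57 mg/L.

5.57 mg/L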